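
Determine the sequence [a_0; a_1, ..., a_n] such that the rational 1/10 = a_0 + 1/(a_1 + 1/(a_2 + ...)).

[0; 10]

Run the Euclidean algorithm on 1 and 10; the successive quotients are the partial quotients a_0, a_1, ... (each step inverts the fractional part left over by the previous one):
  1 = 0*10 + 1, so a_0 = 0.
  10 = 10*1 + 0, so a_1 = 10.
The remainder reaches 0 after 2 divisions, so the expansion has 2 partial quotients, read off in order.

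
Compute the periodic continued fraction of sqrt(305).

Write x_i = (sqrt(305) + m_i)/d_i with (m_0, d_0) = (0, 1). a_0 = floor(sqrt(305)) = 17, since 17^2 = 289 <= 305 < 324 = 18^2.
Iterate m_{i+1} = d_i*a_i - m_i, d_{i+1} = (305 - m_{i+1}^2)/d_i, a_{i+1} = floor((a_0 + m_{i+1})/d_{i+1}):
  m_1 = 1*17 - 0 = 17, d_1 = (305 - 17^2)/1 = 16/1 = 16, a_1 = floor((17 + 17)/16) = 2.
  m_2 = 16*2 - 17 = 15, d_2 = (305 - 15^2)/16 = 80/16 = 5, a_2 = floor((17 + 15)/5) = 6.
  m_3 = 5*6 - 15 = 15, d_3 = (305 - 15^2)/5 = 80/5 = 16, a_3 = floor((17 + 15)/16) = 2.
  m_4 = 16*2 - 15 = 17, d_4 = (305 - 17^2)/16 = 16/16 = 1, a_4 = floor((17 + 17)/1) = 34.
  m_5 = 1*34 - 17 = 17, d_5 = (305 - 17^2)/1 = 16/1 = 16: (m_5, d_5) = (m_1, d_1) = (17, 16), so from here the quotients repeat a_1, ..., a_4; the period length is 4.
Hence the expansion of sqrt(305) is a_0 = 17 followed by the repeating block 2, 6, 2, 34 (period 4).

[17; (2, 6, 2, 34)]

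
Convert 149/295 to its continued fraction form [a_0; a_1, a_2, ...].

[0; 1, 1, 48, 1, 2]

Run the Euclidean algorithm on 149 and 295; the successive quotients are the partial quotients a_0, a_1, ... (each step inverts the fractional part left over by the previous one):
  149 = 0*295 + 149, so a_0 = 0.
  295 = 1*149 + 146, so a_1 = 1.
  149 = 1*146 + 3, so a_2 = 1.
  146 = 48*3 + 2, so a_3 = 48.
  3 = 1*2 + 1, so a_4 = 1.
  2 = 2*1 + 0, so a_5 = 2.
The remainder reaches 0 after 6 divisions, so the expansion has 6 partial quotients, read off in order.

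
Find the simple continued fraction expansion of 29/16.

Run the Euclidean algorithm on 29 and 16; the successive quotients are the partial quotients a_0, a_1, ... (each step inverts the fractional part left over by the previous one):
  29 = 1*16 + 13, so a_0 = 1.
  16 = 1*13 + 3, so a_1 = 1.
  13 = 4*3 + 1, so a_2 = 4.
  3 = 3*1 + 0, so a_3 = 3.
The remainder reaches 0 after 4 divisions, so the expansion has 4 partial quotients, read off in order.

[1; 1, 4, 3]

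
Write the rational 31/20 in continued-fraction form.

[1; 1, 1, 4, 2]

Run the Euclidean algorithm on 31 and 20; the successive quotients are the partial quotients a_0, a_1, ... (each step inverts the fractional part left over by the previous one):
  31 = 1*20 + 11, so a_0 = 1.
  20 = 1*11 + 9, so a_1 = 1.
  11 = 1*9 + 2, so a_2 = 1.
  9 = 4*2 + 1, so a_3 = 4.
  2 = 2*1 + 0, so a_4 = 2.
The remainder reaches 0 after 5 divisions, so the expansion has 5 partial quotients, read off in order.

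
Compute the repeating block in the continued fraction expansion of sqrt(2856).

Write x_i = (sqrt(2856) + m_i)/d_i with (m_0, d_0) = (0, 1). a_0 = floor(sqrt(2856)) = 53, since 53^2 = 2809 <= 2856 < 2916 = 54^2.
Iterate m_{i+1} = d_i*a_i - m_i, d_{i+1} = (2856 - m_{i+1}^2)/d_i, a_{i+1} = floor((a_0 + m_{i+1})/d_{i+1}):
  m_1 = 1*53 - 0 = 53, d_1 = (2856 - 53^2)/1 = 47/1 = 47, a_1 = floor((53 + 53)/47) = 2.
  m_2 = 47*2 - 53 = 41, d_2 = (2856 - 41^2)/47 = 1175/47 = 25, a_2 = floor((53 + 41)/25) = 3.
  m_3 = 25*3 - 41 = 34, d_3 = (2856 - 34^2)/25 = 1700/25 = 68, a_3 = floor((53 + 34)/68) = 1.
  m_4 = 68*1 - 34 = 34, d_4 = (2856 - 34^2)/68 = 1700/68 = 25, a_4 = floor((53 + 34)/25) = 3.
  m_5 = 25*3 - 34 = 41, d_5 = (2856 - 41^2)/25 = 1175/25 = 47, a_5 = floor((53 + 41)/47) = 2.
  m_6 = 47*2 - 41 = 53, d_6 = (2856 - 53^2)/47 = 47/47 = 1, a_6 = floor((53 + 53)/1) = 106.
  m_7 = 1*106 - 53 = 53, d_7 = (2856 - 53^2)/1 = 47/1 = 47: (m_7, d_7) = (m_1, d_1) = (53, 47), so from here the quotients repeat a_1, ..., a_6; the period length is 6.
Hence the expansion of sqrt(2856) is a_0 = 53 followed by the repeating block 2, 3, 1, 3, 2, 106 (period 6).

[53; (2, 3, 1, 3, 2, 106)]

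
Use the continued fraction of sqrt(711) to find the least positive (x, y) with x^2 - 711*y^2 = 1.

First expand sqrt(711) as a continued fraction. With x_i = (sqrt(711) + m_i)/d_i and (m_0, d_0) = (0, 1): a_0 = floor(sqrt(711)) = 26, since 26^2 = 676 <= 711 < 729 = 27^2.
Iterate m_{i+1} = d_i*a_i - m_i, d_{i+1} = (711 - m_{i+1}^2)/d_i, a_{i+1} = floor((a_0 + m_{i+1})/d_{i+1}):
  m_1 = 1*26 - 0 = 26, d_1 = (711 - 26^2)/1 = 35/1 = 35, a_1 = floor((26 + 26)/35) = 1.
  m_2 = 35*1 - 26 = 9, d_2 = (711 - 9^2)/35 = 630/35 = 18, a_2 = floor((26 + 9)/18) = 1.
  m_3 = 18*1 - 9 = 9, d_3 = (711 - 9^2)/18 = 630/18 = 35, a_3 = floor((26 + 9)/35) = 1.
  m_4 = 35*1 - 9 = 26, d_4 = (711 - 26^2)/35 = 35/35 = 1, a_4 = floor((26 + 26)/1) = 52.
  m_5 = 1*52 - 26 = 26, d_5 = (711 - 26^2)/1 = 35/1 = 35: (m_5, d_5) = (m_1, d_1) = (26, 35), so from here the quotients repeat a_1, ..., a_4; the period length is 4.
So sqrt(711) = [26; (1, 1, 1, 52)] with period length k = 4.
k is even, so the fundamental solution of x^2 - 711y^2 = 1 is (p_{k-1}, q_{k-1}) = (p_3, q_3); compute convergents through index 3.
Convergents (p_i = a_i*p_{i-1} + p_{i-2}, q_i = a_i*q_{i-1} + q_{i-2} with p_{-2}=0, p_{-1}=1, q_{-2}=1, q_{-1}=0):
  i=0: a_0=26, p_0 = 26*1 + 0 = 26, q_0 = 26*0 + 1 = 1.
  i=1: a_1=1, p_1 = 1*26 + 1 = 27, q_1 = 1*1 + 0 = 1.
  i=2: a_2=1, p_2 = 1*27 + 26 = 53, q_2 = 1*1 + 1 = 2.
  i=3: a_3=1, p_3 = 1*53 + 27 = 80, q_3 = 1*2 + 1 = 3.
Check: 80^2 - 711*3^2 = 6400 - 6399 = 1, so (x, y) = (80, 3) solves the equation, and by the theorem it is the least positive solution.

(x, y) = (80, 3)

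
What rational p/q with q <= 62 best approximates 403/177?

Expand x = 403/177 as a continued fraction with the Euclidean algorithm:
  403 = 2*177 + 49, so a_0 = 2.
  177 = 3*49 + 30, so a_1 = 3.
  49 = 1*30 + 19, so a_2 = 1.
  30 = 1*19 + 11, so a_3 = 1.
  19 = 1*11 + 8, so a_4 = 1.
  11 = 1*8 + 3, so a_5 = 1.
  8 = 2*3 + 2, so a_6 = 2.
  3 = 1*2 + 1, so a_7 = 1.
  2 = 2*1 + 0, so a_8 = 2.
so x = [2; 3, 1, 1, 1, 1, 2, 1, 2].
Convergents (p_i = a_i*p_{i-1} + p_{i-2}, q_i = a_i*q_{i-1} + q_{i-2} with p_{-2}=0, p_{-1}=1, q_{-2}=1, q_{-1}=0), until the denominator exceeds 62:
  i=0: a_0=2, p_0 = 2*1 + 0 = 2, q_0 = 2*0 + 1 = 1.
  i=1: a_1=3, p_1 = 3*2 + 1 = 7, q_1 = 3*1 + 0 = 3.
  i=2: a_2=1, p_2 = 1*7 + 2 = 9, q_2 = 1*3 + 1 = 4.
  i=3: a_3=1, p_3 = 1*9 + 7 = 16, q_3 = 1*4 + 3 = 7.
  i=4: a_4=1, p_4 = 1*16 + 9 = 25, q_4 = 1*7 + 4 = 11.
  i=5: a_5=1, p_5 = 1*25 + 16 = 41, q_5 = 1*11 + 7 = 18.
  i=6: a_6=2, p_6 = 2*41 + 25 = 107, q_6 = 2*18 + 11 = 47.
  i=7: a_7=1, p_7 = 1*107 + 41 = 148, q_7 = 1*47 + 18 = 65.
q_7 = 65 > 62, so the last convergent with denominator <= 62 is p_6/q_6 = 107/47.
The closest fraction with denominator <= 62 is either p_6/q_6 or the intermediate fraction (k*p_6 + p_5)/(k*q_6 + q_5) with the largest k >= 1 whose denominator stays <= 62; these approach x as k grows, and every other convergent or intermediate fraction in range is farther away.
Largest k: floor((62 - q_5)/q_6) = floor((62 - 18)/47) = 0.
Since k = 0, no intermediate fraction beyond p_6/q_6 has denominator <= 62, so the convergent 107/47 is the closest (its error is |403*47 - 107*177|/(177*47) = 2/8319).

107/47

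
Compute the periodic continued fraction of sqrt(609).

[24; (1, 2, 9, 1, 1, 6, 1, 1, 9, 2, 1, 48)]

Write x_i = (sqrt(609) + m_i)/d_i with (m_0, d_0) = (0, 1). a_0 = floor(sqrt(609)) = 24, since 24^2 = 576 <= 609 < 625 = 25^2.
Iterate m_{i+1} = d_i*a_i - m_i, d_{i+1} = (609 - m_{i+1}^2)/d_i, a_{i+1} = floor((a_0 + m_{i+1})/d_{i+1}):
  m_1 = 1*24 - 0 = 24, d_1 = (609 - 24^2)/1 = 33/1 = 33, a_1 = floor((24 + 24)/33) = 1.
  m_2 = 33*1 - 24 = 9, d_2 = (609 - 9^2)/33 = 528/33 = 16, a_2 = floor((24 + 9)/16) = 2.
  m_3 = 16*2 - 9 = 23, d_3 = (609 - 23^2)/16 = 80/16 = 5, a_3 = floor((24 + 23)/5) = 9.
  m_4 = 5*9 - 23 = 22, d_4 = (609 - 22^2)/5 = 125/5 = 25, a_4 = floor((24 + 22)/25) = 1.
  m_5 = 25*1 - 22 = 3, d_5 = (609 - 3^2)/25 = 600/25 = 24, a_5 = floor((24 + 3)/24) = 1.
  m_6 = 24*1 - 3 = 21, d_6 = (609 - 21^2)/24 = 168/24 = 7, a_6 = floor((24 + 21)/7) = 6.
  m_7 = 7*6 - 21 = 21, d_7 = (609 - 21^2)/7 = 168/7 = 24, a_7 = floor((24 + 21)/24) = 1.
  m_8 = 24*1 - 21 = 3, d_8 = (609 - 3^2)/24 = 600/24 = 25, a_8 = floor((24 + 3)/25) = 1.
  m_9 = 25*1 - 3 = 22, d_9 = (609 - 22^2)/25 = 125/25 = 5, a_9 = floor((24 + 22)/5) = 9.
  m_10 = 5*9 - 22 = 23, d_10 = (609 - 23^2)/5 = 80/5 = 16, a_10 = floor((24 + 23)/16) = 2.
  m_11 = 16*2 - 23 = 9, d_11 = (609 - 9^2)/16 = 528/16 = 33, a_11 = floor((24 + 9)/33) = 1.
  m_12 = 33*1 - 9 = 24, d_12 = (609 - 24^2)/33 = 33/33 = 1, a_12 = floor((24 + 24)/1) = 48.
  m_13 = 1*48 - 24 = 24, d_13 = (609 - 24^2)/1 = 33/1 = 33: (m_13, d_13) = (m_1, d_1) = (24, 33), so from here the quotients repeat a_1, ..., a_12; the period length is 12.
Hence the expansion of sqrt(609) is a_0 = 24 followed by the repeating block 1, 2, 9, 1, 1, 6, 1, 1, 9, 2, 1, 48 (period 12).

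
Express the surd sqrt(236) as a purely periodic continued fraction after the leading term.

[15; (2, 1, 3, 5, 1, 6, 1, 5, 3, 1, 2, 30)]

Write x_i = (sqrt(236) + m_i)/d_i with (m_0, d_0) = (0, 1). a_0 = floor(sqrt(236)) = 15, since 15^2 = 225 <= 236 < 256 = 16^2.
Iterate m_{i+1} = d_i*a_i - m_i, d_{i+1} = (236 - m_{i+1}^2)/d_i, a_{i+1} = floor((a_0 + m_{i+1})/d_{i+1}):
  m_1 = 1*15 - 0 = 15, d_1 = (236 - 15^2)/1 = 11/1 = 11, a_1 = floor((15 + 15)/11) = 2.
  m_2 = 11*2 - 15 = 7, d_2 = (236 - 7^2)/11 = 187/11 = 17, a_2 = floor((15 + 7)/17) = 1.
  m_3 = 17*1 - 7 = 10, d_3 = (236 - 10^2)/17 = 136/17 = 8, a_3 = floor((15 + 10)/8) = 3.
  m_4 = 8*3 - 10 = 14, d_4 = (236 - 14^2)/8 = 40/8 = 5, a_4 = floor((15 + 14)/5) = 5.
  m_5 = 5*5 - 14 = 11, d_5 = (236 - 11^2)/5 = 115/5 = 23, a_5 = floor((15 + 11)/23) = 1.
  m_6 = 23*1 - 11 = 12, d_6 = (236 - 12^2)/23 = 92/23 = 4, a_6 = floor((15 + 12)/4) = 6.
  m_7 = 4*6 - 12 = 12, d_7 = (236 - 12^2)/4 = 92/4 = 23, a_7 = floor((15 + 12)/23) = 1.
  m_8 = 23*1 - 12 = 11, d_8 = (236 - 11^2)/23 = 115/23 = 5, a_8 = floor((15 + 11)/5) = 5.
  m_9 = 5*5 - 11 = 14, d_9 = (236 - 14^2)/5 = 40/5 = 8, a_9 = floor((15 + 14)/8) = 3.
  m_10 = 8*3 - 14 = 10, d_10 = (236 - 10^2)/8 = 136/8 = 17, a_10 = floor((15 + 10)/17) = 1.
  m_11 = 17*1 - 10 = 7, d_11 = (236 - 7^2)/17 = 187/17 = 11, a_11 = floor((15 + 7)/11) = 2.
  m_12 = 11*2 - 7 = 15, d_12 = (236 - 15^2)/11 = 11/11 = 1, a_12 = floor((15 + 15)/1) = 30.
  m_13 = 1*30 - 15 = 15, d_13 = (236 - 15^2)/1 = 11/1 = 11: (m_13, d_13) = (m_1, d_1) = (15, 11), so from here the quotients repeat a_1, ..., a_12; the period length is 12.
Hence the expansion of sqrt(236) is a_0 = 15 followed by the repeating block 2, 1, 3, 5, 1, 6, 1, 5, 3, 1, 2, 30 (period 12).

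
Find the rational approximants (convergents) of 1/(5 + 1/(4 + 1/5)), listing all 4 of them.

Using the convergent recurrence p_i = a_i*p_{i-1} + p_{i-2}, q_i = a_i*q_{i-1} + q_{i-2} with p_{-2}=0, p_{-1}=1, q_{-2}=1, q_{-1}=0:
  i=0: a_0=0, p_0 = 0*1 + 0 = 0, q_0 = 0*0 + 1 = 1.
  i=1: a_1=5, p_1 = 5*0 + 1 = 1, q_1 = 5*1 + 0 = 5.
  i=2: a_2=4, p_2 = 4*1 + 0 = 4, q_2 = 4*5 + 1 = 21.
  i=3: a_3=5, p_3 = 5*4 + 1 = 21, q_3 = 5*21 + 5 = 110.

0/1, 1/5, 4/21, 21/110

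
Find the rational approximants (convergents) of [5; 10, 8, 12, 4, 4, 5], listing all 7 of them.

Using the convergent recurrence p_i = a_i*p_{i-1} + p_{i-2}, q_i = a_i*q_{i-1} + q_{i-2} with p_{-2}=0, p_{-1}=1, q_{-2}=1, q_{-1}=0:
  i=0: a_0=5, p_0 = 5*1 + 0 = 5, q_0 = 5*0 + 1 = 1.
  i=1: a_1=10, p_1 = 10*5 + 1 = 51, q_1 = 10*1 + 0 = 10.
  i=2: a_2=8, p_2 = 8*51 + 5 = 413, q_2 = 8*10 + 1 = 81.
  i=3: a_3=12, p_3 = 12*413 + 51 = 5007, q_3 = 12*81 + 10 = 982.
  i=4: a_4=4, p_4 = 4*5007 + 413 = 20441, q_4 = 4*982 + 81 = 4009.
  i=5: a_5=4, p_5 = 4*20441 + 5007 = 86771, q_5 = 4*4009 + 982 = 17018.
  i=6: a_6=5, p_6 = 5*86771 + 20441 = 454296, q_6 = 5*17018 + 4009 = 89099.

5/1, 51/10, 413/81, 5007/982, 20441/4009, 86771/17018, 454296/89099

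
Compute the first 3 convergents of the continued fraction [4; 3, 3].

4/1, 13/3, 43/10

Using the convergent recurrence p_i = a_i*p_{i-1} + p_{i-2}, q_i = a_i*q_{i-1} + q_{i-2} with p_{-2}=0, p_{-1}=1, q_{-2}=1, q_{-1}=0:
  i=0: a_0=4, p_0 = 4*1 + 0 = 4, q_0 = 4*0 + 1 = 1.
  i=1: a_1=3, p_1 = 3*4 + 1 = 13, q_1 = 3*1 + 0 = 3.
  i=2: a_2=3, p_2 = 3*13 + 4 = 43, q_2 = 3*3 + 1 = 10.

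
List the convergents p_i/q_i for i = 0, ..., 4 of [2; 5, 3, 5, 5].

2/1, 11/5, 35/16, 186/85, 965/441

Using the convergent recurrence p_i = a_i*p_{i-1} + p_{i-2}, q_i = a_i*q_{i-1} + q_{i-2} with p_{-2}=0, p_{-1}=1, q_{-2}=1, q_{-1}=0:
  i=0: a_0=2, p_0 = 2*1 + 0 = 2, q_0 = 2*0 + 1 = 1.
  i=1: a_1=5, p_1 = 5*2 + 1 = 11, q_1 = 5*1 + 0 = 5.
  i=2: a_2=3, p_2 = 3*11 + 2 = 35, q_2 = 3*5 + 1 = 16.
  i=3: a_3=5, p_3 = 5*35 + 11 = 186, q_3 = 5*16 + 5 = 85.
  i=4: a_4=5, p_4 = 5*186 + 35 = 965, q_4 = 5*85 + 16 = 441.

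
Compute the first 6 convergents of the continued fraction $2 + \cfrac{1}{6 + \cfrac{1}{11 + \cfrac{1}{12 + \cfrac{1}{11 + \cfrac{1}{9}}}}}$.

Using the convergent recurrence p_i = a_i*p_{i-1} + p_{i-2}, q_i = a_i*q_{i-1} + q_{i-2} with p_{-2}=0, p_{-1}=1, q_{-2}=1, q_{-1}=0:
  i=0: a_0=2, p_0 = 2*1 + 0 = 2, q_0 = 2*0 + 1 = 1.
  i=1: a_1=6, p_1 = 6*2 + 1 = 13, q_1 = 6*1 + 0 = 6.
  i=2: a_2=11, p_2 = 11*13 + 2 = 145, q_2 = 11*6 + 1 = 67.
  i=3: a_3=12, p_3 = 12*145 + 13 = 1753, q_3 = 12*67 + 6 = 810.
  i=4: a_4=11, p_4 = 11*1753 + 145 = 19428, q_4 = 11*810 + 67 = 8977.
  i=5: a_5=9, p_5 = 9*19428 + 1753 = 176605, q_5 = 9*8977 + 810 = 81603.

2/1, 13/6, 145/67, 1753/810, 19428/8977, 176605/81603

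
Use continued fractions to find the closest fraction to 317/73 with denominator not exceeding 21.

Expand x = 317/73 as a continued fraction with the Euclidean algorithm:
  317 = 4*73 + 25, so a_0 = 4.
  73 = 2*25 + 23, so a_1 = 2.
  25 = 1*23 + 2, so a_2 = 1.
  23 = 11*2 + 1, so a_3 = 11.
  2 = 2*1 + 0, so a_4 = 2.
so x = [4; 2, 1, 11, 2].
Convergents (p_i = a_i*p_{i-1} + p_{i-2}, q_i = a_i*q_{i-1} + q_{i-2} with p_{-2}=0, p_{-1}=1, q_{-2}=1, q_{-1}=0), until the denominator exceeds 21:
  i=0: a_0=4, p_0 = 4*1 + 0 = 4, q_0 = 4*0 + 1 = 1.
  i=1: a_1=2, p_1 = 2*4 + 1 = 9, q_1 = 2*1 + 0 = 2.
  i=2: a_2=1, p_2 = 1*9 + 4 = 13, q_2 = 1*2 + 1 = 3.
  i=3: a_3=11, p_3 = 11*13 + 9 = 152, q_3 = 11*3 + 2 = 35.
q_3 = 35 > 21, so the last convergent with denominator <= 21 is p_2/q_2 = 13/3.
The closest fraction with denominator <= 21 is either p_2/q_2 or the intermediate fraction (k*p_2 + p_1)/(k*q_2 + q_1) with the largest k >= 1 whose denominator stays <= 21; these approach x as k grows, and every other convergent or intermediate fraction in range is farther away.
Largest k: floor((21 - q_1)/q_2) = floor((21 - 2)/3) = 6.
That gives (6*13 + 9)/(6*3 + 2) = 87/20.
Compare the errors: |x - 13/3| = |317*3 - 13*73|/(73*3) = 2/219, and |x - 87/20| = |317*20 - 87*73|/(73*20) = 11/1460.
Cross-multiplying, 11*219 = 2409 < 2920 = 2*1460, so 11/1460 is smaller: the intermediate fraction 87/20 is closer to x than 13/3.

87/20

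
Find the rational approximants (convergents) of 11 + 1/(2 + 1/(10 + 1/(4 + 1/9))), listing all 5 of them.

Using the convergent recurrence p_i = a_i*p_{i-1} + p_{i-2}, q_i = a_i*q_{i-1} + q_{i-2} with p_{-2}=0, p_{-1}=1, q_{-2}=1, q_{-1}=0:
  i=0: a_0=11, p_0 = 11*1 + 0 = 11, q_0 = 11*0 + 1 = 1.
  i=1: a_1=2, p_1 = 2*11 + 1 = 23, q_1 = 2*1 + 0 = 2.
  i=2: a_2=10, p_2 = 10*23 + 11 = 241, q_2 = 10*2 + 1 = 21.
  i=3: a_3=4, p_3 = 4*241 + 23 = 987, q_3 = 4*21 + 2 = 86.
  i=4: a_4=9, p_4 = 9*987 + 241 = 9124, q_4 = 9*86 + 21 = 795.

11/1, 23/2, 241/21, 987/86, 9124/795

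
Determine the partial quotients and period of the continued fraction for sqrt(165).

[12; (1, 5, 2, 5, 1, 24)]

Write x_i = (sqrt(165) + m_i)/d_i with (m_0, d_0) = (0, 1). a_0 = floor(sqrt(165)) = 12, since 12^2 = 144 <= 165 < 169 = 13^2.
Iterate m_{i+1} = d_i*a_i - m_i, d_{i+1} = (165 - m_{i+1}^2)/d_i, a_{i+1} = floor((a_0 + m_{i+1})/d_{i+1}):
  m_1 = 1*12 - 0 = 12, d_1 = (165 - 12^2)/1 = 21/1 = 21, a_1 = floor((12 + 12)/21) = 1.
  m_2 = 21*1 - 12 = 9, d_2 = (165 - 9^2)/21 = 84/21 = 4, a_2 = floor((12 + 9)/4) = 5.
  m_3 = 4*5 - 9 = 11, d_3 = (165 - 11^2)/4 = 44/4 = 11, a_3 = floor((12 + 11)/11) = 2.
  m_4 = 11*2 - 11 = 11, d_4 = (165 - 11^2)/11 = 44/11 = 4, a_4 = floor((12 + 11)/4) = 5.
  m_5 = 4*5 - 11 = 9, d_5 = (165 - 9^2)/4 = 84/4 = 21, a_5 = floor((12 + 9)/21) = 1.
  m_6 = 21*1 - 9 = 12, d_6 = (165 - 12^2)/21 = 21/21 = 1, a_6 = floor((12 + 12)/1) = 24.
  m_7 = 1*24 - 12 = 12, d_7 = (165 - 12^2)/1 = 21/1 = 21: (m_7, d_7) = (m_1, d_1) = (12, 21), so from here the quotients repeat a_1, ..., a_6; the period length is 6.
Hence the expansion of sqrt(165) is a_0 = 12 followed by the repeating block 1, 5, 2, 5, 1, 24 (period 6).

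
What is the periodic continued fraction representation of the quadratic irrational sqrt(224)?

[14; (1, 28)]

Write x_i = (sqrt(224) + m_i)/d_i with (m_0, d_0) = (0, 1). a_0 = floor(sqrt(224)) = 14, since 14^2 = 196 <= 224 < 225 = 15^2.
Iterate m_{i+1} = d_i*a_i - m_i, d_{i+1} = (224 - m_{i+1}^2)/d_i, a_{i+1} = floor((a_0 + m_{i+1})/d_{i+1}):
  m_1 = 1*14 - 0 = 14, d_1 = (224 - 14^2)/1 = 28/1 = 28, a_1 = floor((14 + 14)/28) = 1.
  m_2 = 28*1 - 14 = 14, d_2 = (224 - 14^2)/28 = 28/28 = 1, a_2 = floor((14 + 14)/1) = 28.
  m_3 = 1*28 - 14 = 14, d_3 = (224 - 14^2)/1 = 28/1 = 28: (m_3, d_3) = (m_1, d_1) = (14, 28), so from here the quotients repeat a_1, a_2; the period length is 2.
Hence the expansion of sqrt(224) is a_0 = 14 followed by the repeating block 1, 28 (period 2).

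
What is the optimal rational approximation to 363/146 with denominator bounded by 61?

Expand x = 363/146 as a continued fraction with the Euclidean algorithm:
  363 = 2*146 + 71, so a_0 = 2.
  146 = 2*71 + 4, so a_1 = 2.
  71 = 17*4 + 3, so a_2 = 17.
  4 = 1*3 + 1, so a_3 = 1.
  3 = 3*1 + 0, so a_4 = 3.
so x = [2; 2, 17, 1, 3].
Convergents (p_i = a_i*p_{i-1} + p_{i-2}, q_i = a_i*q_{i-1} + q_{i-2} with p_{-2}=0, p_{-1}=1, q_{-2}=1, q_{-1}=0), until the denominator exceeds 61:
  i=0: a_0=2, p_0 = 2*1 + 0 = 2, q_0 = 2*0 + 1 = 1.
  i=1: a_1=2, p_1 = 2*2 + 1 = 5, q_1 = 2*1 + 0 = 2.
  i=2: a_2=17, p_2 = 17*5 + 2 = 87, q_2 = 17*2 + 1 = 35.
  i=3: a_3=1, p_3 = 1*87 + 5 = 92, q_3 = 1*35 + 2 = 37.
  i=4: a_4=3, p_4 = 3*92 + 87 = 363, q_4 = 3*37 + 35 = 146.
q_4 = 146 > 61, so the last convergent with denominator <= 61 is p_3/q_3 = 92/37.
The closest fraction with denominator <= 61 is either p_3/q_3 or the intermediate fraction (k*p_3 + p_2)/(k*q_3 + q_2) with the largest k >= 1 whose denominator stays <= 61; these approach x as k grows, and every other convergent or intermediate fraction in range is farther away.
Largest k: floor((61 - q_2)/q_3) = floor((61 - 35)/37) = 0.
Since k = 0, no intermediate fraction beyond p_3/q_3 has denominator <= 61, so the convergent 92/37 is the closest (its error is |363*37 - 92*146|/(146*37) = 1/5402).

92/37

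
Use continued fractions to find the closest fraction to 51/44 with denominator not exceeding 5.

6/5

Expand x = 51/44 as a continued fraction with the Euclidean algorithm:
  51 = 1*44 + 7, so a_0 = 1.
  44 = 6*7 + 2, so a_1 = 6.
  7 = 3*2 + 1, so a_2 = 3.
  2 = 2*1 + 0, so a_3 = 2.
so x = [1; 6, 3, 2].
Convergents (p_i = a_i*p_{i-1} + p_{i-2}, q_i = a_i*q_{i-1} + q_{i-2} with p_{-2}=0, p_{-1}=1, q_{-2}=1, q_{-1}=0), until the denominator exceeds 5:
  i=0: a_0=1, p_0 = 1*1 + 0 = 1, q_0 = 1*0 + 1 = 1.
  i=1: a_1=6, p_1 = 6*1 + 1 = 7, q_1 = 6*1 + 0 = 6.
q_1 = 6 > 5, so the last convergent with denominator <= 5 is p_0/q_0 = 1/1.
The closest fraction with denominator <= 5 is either p_0/q_0 or the intermediate fraction (k*p_0 + p_{-1})/(k*q_0 + q_{-1}) with the largest k >= 1 whose denominator stays <= 5; these approach x as k grows, and every other convergent or intermediate fraction in range is farther away.
Largest k: floor((5 - q_{-1})/q_0) = floor((5 - 0)/1) = 5 (using the seeds p_{-1} = 1, q_{-1} = 0).
That gives (5*1 + 1)/(5*1 + 0) = 6/5.
Compare the errors: |x - 1/1| = |51*1 - 1*44|/(44*1) = 7/44, and |x - 6/5| = |51*5 - 6*44|/(44*5) = 9/220.
Cross-multiplying, 9*44 = 396 < 1540 = 7*220, so 9/220 is smaller: the intermediate fraction 6/5 is closer to x than 1/1.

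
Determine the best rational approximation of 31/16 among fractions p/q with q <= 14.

Expand x = 31/16 as a continued fraction with the Euclidean algorithm:
  31 = 1*16 + 15, so a_0 = 1.
  16 = 1*15 + 1, so a_1 = 1.
  15 = 15*1 + 0, so a_2 = 15.
so x = [1; 1, 15].
Convergents (p_i = a_i*p_{i-1} + p_{i-2}, q_i = a_i*q_{i-1} + q_{i-2} with p_{-2}=0, p_{-1}=1, q_{-2}=1, q_{-1}=0), until the denominator exceeds 14:
  i=0: a_0=1, p_0 = 1*1 + 0 = 1, q_0 = 1*0 + 1 = 1.
  i=1: a_1=1, p_1 = 1*1 + 1 = 2, q_1 = 1*1 + 0 = 1.
  i=2: a_2=15, p_2 = 15*2 + 1 = 31, q_2 = 15*1 + 1 = 16.
q_2 = 16 > 14, so the last convergent with denominator <= 14 is p_1/q_1 = 2/1.
The closest fraction with denominator <= 14 is either p_1/q_1 or the intermediate fraction (k*p_1 + p_0)/(k*q_1 + q_0) with the largest k >= 1 whose denominator stays <= 14; these approach x as k grows, and every other convergent or intermediate fraction in range is farther away.
Largest k: floor((14 - q_0)/q_1) = floor((14 - 1)/1) = 13.
That gives (13*2 + 1)/(13*1 + 1) = 27/14.
Compare the errors: |x - 2/1| = |31*1 - 2*16|/(16*1) = 1/16, and |x - 27/14| = |31*14 - 27*16|/(16*14) = 2/224.
Cross-multiplying, 2*16 = 32 < 224 = 1*224, so 2/224 is smaller: the intermediate fraction 27/14 is closer to x than 2/1.

27/14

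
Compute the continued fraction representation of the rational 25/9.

[2; 1, 3, 2]

Run the Euclidean algorithm on 25 and 9; the successive quotients are the partial quotients a_0, a_1, ... (each step inverts the fractional part left over by the previous one):
  25 = 2*9 + 7, so a_0 = 2.
  9 = 1*7 + 2, so a_1 = 1.
  7 = 3*2 + 1, so a_2 = 3.
  2 = 2*1 + 0, so a_3 = 2.
The remainder reaches 0 after 4 divisions, so the expansion has 4 partial quotients, read off in order.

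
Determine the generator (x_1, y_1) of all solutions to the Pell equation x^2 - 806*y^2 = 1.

(x, y) = (6166395, 217202)

First expand sqrt(806) as a continued fraction. With x_i = (sqrt(806) + m_i)/d_i and (m_0, d_0) = (0, 1): a_0 = floor(sqrt(806)) = 28, since 28^2 = 784 <= 806 < 841 = 29^2.
Iterate m_{i+1} = d_i*a_i - m_i, d_{i+1} = (806 - m_{i+1}^2)/d_i, a_{i+1} = floor((a_0 + m_{i+1})/d_{i+1}):
  m_1 = 1*28 - 0 = 28, d_1 = (806 - 28^2)/1 = 22/1 = 22, a_1 = floor((28 + 28)/22) = 2.
  m_2 = 22*2 - 28 = 16, d_2 = (806 - 16^2)/22 = 550/22 = 25, a_2 = floor((28 + 16)/25) = 1.
  m_3 = 25*1 - 16 = 9, d_3 = (806 - 9^2)/25 = 725/25 = 29, a_3 = floor((28 + 9)/29) = 1.
  m_4 = 29*1 - 9 = 20, d_4 = (806 - 20^2)/29 = 406/29 = 14, a_4 = floor((28 + 20)/14) = 3.
  m_5 = 14*3 - 20 = 22, d_5 = (806 - 22^2)/14 = 322/14 = 23, a_5 = floor((28 + 22)/23) = 2.
  m_6 = 23*2 - 22 = 24, d_6 = (806 - 24^2)/23 = 230/23 = 10, a_6 = floor((28 + 24)/10) = 5.
  m_7 = 10*5 - 24 = 26, d_7 = (806 - 26^2)/10 = 130/10 = 13, a_7 = floor((28 + 26)/13) = 4.
  m_8 = 13*4 - 26 = 26, d_8 = (806 - 26^2)/13 = 130/13 = 10, a_8 = floor((28 + 26)/10) = 5.
  m_9 = 10*5 - 26 = 24, d_9 = (806 - 24^2)/10 = 230/10 = 23, a_9 = floor((28 + 24)/23) = 2.
  m_10 = 23*2 - 24 = 22, d_10 = (806 - 22^2)/23 = 322/23 = 14, a_10 = floor((28 + 22)/14) = 3.
  m_11 = 14*3 - 22 = 20, d_11 = (806 - 20^2)/14 = 406/14 = 29, a_11 = floor((28 + 20)/29) = 1.
  m_12 = 29*1 - 20 = 9, d_12 = (806 - 9^2)/29 = 725/29 = 25, a_12 = floor((28 + 9)/25) = 1.
  m_13 = 25*1 - 9 = 16, d_13 = (806 - 16^2)/25 = 550/25 = 22, a_13 = floor((28 + 16)/22) = 2.
  m_14 = 22*2 - 16 = 28, d_14 = (806 - 28^2)/22 = 22/22 = 1, a_14 = floor((28 + 28)/1) = 56.
  m_15 = 1*56 - 28 = 28, d_15 = (806 - 28^2)/1 = 22/1 = 22: (m_15, d_15) = (m_1, d_1) = (28, 22), so from here the quotients repeat a_1, ..., a_14; the period length is 14.
So sqrt(806) = [28; (2, 1, 1, 3, 2, 5, 4, 5, 2, 3, 1, 1, 2, 56)] with period length k = 14.
k is even, so the fundamental solution of x^2 - 806y^2 = 1 is (p_{k-1}, q_{k-1}) = (p_13, q_13); compute convergents through index 13.
Convergents (p_i = a_i*p_{i-1} + p_{i-2}, q_i = a_i*q_{i-1} + q_{i-2} with p_{-2}=0, p_{-1}=1, q_{-2}=1, q_{-1}=0):
  i=0: a_0=28, p_0 = 28*1 + 0 = 28, q_0 = 28*0 + 1 = 1.
  i=1: a_1=2, p_1 = 2*28 + 1 = 57, q_1 = 2*1 + 0 = 2.
  i=2: a_2=1, p_2 = 1*57 + 28 = 85, q_2 = 1*2 + 1 = 3.
  i=3: a_3=1, p_3 = 1*85 + 57 = 142, q_3 = 1*3 + 2 = 5.
  i=4: a_4=3, p_4 = 3*142 + 85 = 511, q_4 = 3*5 + 3 = 18.
  i=5: a_5=2, p_5 = 2*511 + 142 = 1164, q_5 = 2*18 + 5 = 41.
  i=6: a_6=5, p_6 = 5*1164 + 511 = 6331, q_6 = 5*41 + 18 = 223.
  i=7: a_7=4, p_7 = 4*6331 + 1164 = 26488, q_7 = 4*223 + 41 = 933.
  i=8: a_8=5, p_8 = 5*26488 + 6331 = 138771, q_8 = 5*933 + 223 = 4888.
  i=9: a_9=2, p_9 = 2*138771 + 26488 = 304030, q_9 = 2*4888 + 933 = 10709.
  i=10: a_10=3, p_10 = 3*304030 + 138771 = 1050861, q_10 = 3*10709 + 4888 = 37015.
  i=11: a_11=1, p_11 = 1*1050861 + 304030 = 1354891, q_11 = 1*37015 + 10709 = 47724.
  i=12: a_12=1, p_12 = 1*1354891 + 1050861 = 2405752, q_12 = 1*47724 + 37015 = 84739.
  i=13: a_13=2, p_13 = 2*2405752 + 1354891 = 6166395, q_13 = 2*84739 + 47724 = 217202.
Check: 6166395^2 - 806*217202^2 = 38024427296025 - 38024427296024 = 1, so (x, y) = (6166395, 217202) solves the equation, and by the theorem it is the least positive solution.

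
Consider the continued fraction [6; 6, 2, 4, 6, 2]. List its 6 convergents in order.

Using the convergent recurrence p_i = a_i*p_{i-1} + p_{i-2}, q_i = a_i*q_{i-1} + q_{i-2} with p_{-2}=0, p_{-1}=1, q_{-2}=1, q_{-1}=0:
  i=0: a_0=6, p_0 = 6*1 + 0 = 6, q_0 = 6*0 + 1 = 1.
  i=1: a_1=6, p_1 = 6*6 + 1 = 37, q_1 = 6*1 + 0 = 6.
  i=2: a_2=2, p_2 = 2*37 + 6 = 80, q_2 = 2*6 + 1 = 13.
  i=3: a_3=4, p_3 = 4*80 + 37 = 357, q_3 = 4*13 + 6 = 58.
  i=4: a_4=6, p_4 = 6*357 + 80 = 2222, q_4 = 6*58 + 13 = 361.
  i=5: a_5=2, p_5 = 2*2222 + 357 = 4801, q_5 = 2*361 + 58 = 780.

6/1, 37/6, 80/13, 357/58, 2222/361, 4801/780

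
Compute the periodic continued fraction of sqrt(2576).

Write x_i = (sqrt(2576) + m_i)/d_i with (m_0, d_0) = (0, 1). a_0 = floor(sqrt(2576)) = 50, since 50^2 = 2500 <= 2576 < 2601 = 51^2.
Iterate m_{i+1} = d_i*a_i - m_i, d_{i+1} = (2576 - m_{i+1}^2)/d_i, a_{i+1} = floor((a_0 + m_{i+1})/d_{i+1}):
  m_1 = 1*50 - 0 = 50, d_1 = (2576 - 50^2)/1 = 76/1 = 76, a_1 = floor((50 + 50)/76) = 1.
  m_2 = 76*1 - 50 = 26, d_2 = (2576 - 26^2)/76 = 1900/76 = 25, a_2 = floor((50 + 26)/25) = 3.
  m_3 = 25*3 - 26 = 49, d_3 = (2576 - 49^2)/25 = 175/25 = 7, a_3 = floor((50 + 49)/7) = 14.
  m_4 = 7*14 - 49 = 49, d_4 = (2576 - 49^2)/7 = 175/7 = 25, a_4 = floor((50 + 49)/25) = 3.
  m_5 = 25*3 - 49 = 26, d_5 = (2576 - 26^2)/25 = 1900/25 = 76, a_5 = floor((50 + 26)/76) = 1.
  m_6 = 76*1 - 26 = 50, d_6 = (2576 - 50^2)/76 = 76/76 = 1, a_6 = floor((50 + 50)/1) = 100.
  m_7 = 1*100 - 50 = 50, d_7 = (2576 - 50^2)/1 = 76/1 = 76: (m_7, d_7) = (m_1, d_1) = (50, 76), so from here the quotients repeat a_1, ..., a_6; the period length is 6.
Hence the expansion of sqrt(2576) is a_0 = 50 followed by the repeating block 1, 3, 14, 3, 1, 100 (period 6).

[50; (1, 3, 14, 3, 1, 100)]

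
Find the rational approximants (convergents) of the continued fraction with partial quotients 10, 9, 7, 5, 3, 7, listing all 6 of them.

10/1, 91/9, 647/64, 3326/329, 10625/1051, 77701/7686

Using the convergent recurrence p_i = a_i*p_{i-1} + p_{i-2}, q_i = a_i*q_{i-1} + q_{i-2} with p_{-2}=0, p_{-1}=1, q_{-2}=1, q_{-1}=0:
  i=0: a_0=10, p_0 = 10*1 + 0 = 10, q_0 = 10*0 + 1 = 1.
  i=1: a_1=9, p_1 = 9*10 + 1 = 91, q_1 = 9*1 + 0 = 9.
  i=2: a_2=7, p_2 = 7*91 + 10 = 647, q_2 = 7*9 + 1 = 64.
  i=3: a_3=5, p_3 = 5*647 + 91 = 3326, q_3 = 5*64 + 9 = 329.
  i=4: a_4=3, p_4 = 3*3326 + 647 = 10625, q_4 = 3*329 + 64 = 1051.
  i=5: a_5=7, p_5 = 7*10625 + 3326 = 77701, q_5 = 7*1051 + 329 = 7686.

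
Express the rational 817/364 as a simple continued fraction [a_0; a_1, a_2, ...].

[2; 4, 11, 8]

Run the Euclidean algorithm on 817 and 364; the successive quotients are the partial quotients a_0, a_1, ... (each step inverts the fractional part left over by the previous one):
  817 = 2*364 + 89, so a_0 = 2.
  364 = 4*89 + 8, so a_1 = 4.
  89 = 11*8 + 1, so a_2 = 11.
  8 = 8*1 + 0, so a_3 = 8.
The remainder reaches 0 after 4 divisions, so the expansion has 4 partial quotients, read off in order.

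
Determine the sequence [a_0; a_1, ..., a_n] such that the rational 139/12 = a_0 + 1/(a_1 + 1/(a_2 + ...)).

Run the Euclidean algorithm on 139 and 12; the successive quotients are the partial quotients a_0, a_1, ... (each step inverts the fractional part left over by the previous one):
  139 = 11*12 + 7, so a_0 = 11.
  12 = 1*7 + 5, so a_1 = 1.
  7 = 1*5 + 2, so a_2 = 1.
  5 = 2*2 + 1, so a_3 = 2.
  2 = 2*1 + 0, so a_4 = 2.
The remainder reaches 0 after 5 divisions, so the expansion has 5 partial quotients, read off in order.

[11; 1, 1, 2, 2]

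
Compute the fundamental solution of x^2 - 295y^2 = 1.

First expand sqrt(295) as a continued fraction. With x_i = (sqrt(295) + m_i)/d_i and (m_0, d_0) = (0, 1): a_0 = floor(sqrt(295)) = 17, since 17^2 = 289 <= 295 < 324 = 18^2.
Iterate m_{i+1} = d_i*a_i - m_i, d_{i+1} = (295 - m_{i+1}^2)/d_i, a_{i+1} = floor((a_0 + m_{i+1})/d_{i+1}):
  m_1 = 1*17 - 0 = 17, d_1 = (295 - 17^2)/1 = 6/1 = 6, a_1 = floor((17 + 17)/6) = 5.
  m_2 = 6*5 - 17 = 13, d_2 = (295 - 13^2)/6 = 126/6 = 21, a_2 = floor((17 + 13)/21) = 1.
  m_3 = 21*1 - 13 = 8, d_3 = (295 - 8^2)/21 = 231/21 = 11, a_3 = floor((17 + 8)/11) = 2.
  m_4 = 11*2 - 8 = 14, d_4 = (295 - 14^2)/11 = 99/11 = 9, a_4 = floor((17 + 14)/9) = 3.
  m_5 = 9*3 - 14 = 13, d_5 = (295 - 13^2)/9 = 126/9 = 14, a_5 = floor((17 + 13)/14) = 2.
  m_6 = 14*2 - 13 = 15, d_6 = (295 - 15^2)/14 = 70/14 = 5, a_6 = floor((17 + 15)/5) = 6.
  m_7 = 5*6 - 15 = 15, d_7 = (295 - 15^2)/5 = 70/5 = 14, a_7 = floor((17 + 15)/14) = 2.
  m_8 = 14*2 - 15 = 13, d_8 = (295 - 13^2)/14 = 126/14 = 9, a_8 = floor((17 + 13)/9) = 3.
  m_9 = 9*3 - 13 = 14, d_9 = (295 - 14^2)/9 = 99/9 = 11, a_9 = floor((17 + 14)/11) = 2.
  m_10 = 11*2 - 14 = 8, d_10 = (295 - 8^2)/11 = 231/11 = 21, a_10 = floor((17 + 8)/21) = 1.
  m_11 = 21*1 - 8 = 13, d_11 = (295 - 13^2)/21 = 126/21 = 6, a_11 = floor((17 + 13)/6) = 5.
  m_12 = 6*5 - 13 = 17, d_12 = (295 - 17^2)/6 = 6/6 = 1, a_12 = floor((17 + 17)/1) = 34.
  m_13 = 1*34 - 17 = 17, d_13 = (295 - 17^2)/1 = 6/1 = 6: (m_13, d_13) = (m_1, d_1) = (17, 6), so from here the quotients repeat a_1, ..., a_12; the period length is 12.
So sqrt(295) = [17; (5, 1, 2, 3, 2, 6, 2, 3, 2, 1, 5, 34)] with period length k = 12.
k is even, so the fundamental solution of x^2 - 295y^2 = 1 is (p_{k-1}, q_{k-1}) = (p_11, q_11); compute convergents through index 11.
Convergents (p_i = a_i*p_{i-1} + p_{i-2}, q_i = a_i*q_{i-1} + q_{i-2} with p_{-2}=0, p_{-1}=1, q_{-2}=1, q_{-1}=0):
  i=0: a_0=17, p_0 = 17*1 + 0 = 17, q_0 = 17*0 + 1 = 1.
  i=1: a_1=5, p_1 = 5*17 + 1 = 86, q_1 = 5*1 + 0 = 5.
  i=2: a_2=1, p_2 = 1*86 + 17 = 103, q_2 = 1*5 + 1 = 6.
  i=3: a_3=2, p_3 = 2*103 + 86 = 292, q_3 = 2*6 + 5 = 17.
  i=4: a_4=3, p_4 = 3*292 + 103 = 979, q_4 = 3*17 + 6 = 57.
  i=5: a_5=2, p_5 = 2*979 + 292 = 2250, q_5 = 2*57 + 17 = 131.
  i=6: a_6=6, p_6 = 6*2250 + 979 = 14479, q_6 = 6*131 + 57 = 843.
  i=7: a_7=2, p_7 = 2*14479 + 2250 = 31208, q_7 = 2*843 + 131 = 1817.
  i=8: a_8=3, p_8 = 3*31208 + 14479 = 108103, q_8 = 3*1817 + 843 = 6294.
  i=9: a_9=2, p_9 = 2*108103 + 31208 = 247414, q_9 = 2*6294 + 1817 = 14405.
  i=10: a_10=1, p_10 = 1*247414 + 108103 = 355517, q_10 = 1*14405 + 6294 = 20699.
  i=11: a_11=5, p_11 = 5*355517 + 247414 = 2024999, q_11 = 5*20699 + 14405 = 117900.
Check: 2024999^2 - 295*117900^2 = 4100620950001 - 4100620950000 = 1, so (x, y) = (2024999, 117900) solves the equation, and by the theorem it is the least positive solution.

(x, y) = (2024999, 117900)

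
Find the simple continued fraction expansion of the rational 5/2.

Run the Euclidean algorithm on 5 and 2; the successive quotients are the partial quotients a_0, a_1, ... (each step inverts the fractional part left over by the previous one):
  5 = 2*2 + 1, so a_0 = 2.
  2 = 2*1 + 0, so a_1 = 2.
The remainder reaches 0 after 2 divisions, so the expansion has 2 partial quotients, read off in order.

[2; 2]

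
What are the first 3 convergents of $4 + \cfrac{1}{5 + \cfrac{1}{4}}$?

4/1, 21/5, 88/21

Using the convergent recurrence p_i = a_i*p_{i-1} + p_{i-2}, q_i = a_i*q_{i-1} + q_{i-2} with p_{-2}=0, p_{-1}=1, q_{-2}=1, q_{-1}=0:
  i=0: a_0=4, p_0 = 4*1 + 0 = 4, q_0 = 4*0 + 1 = 1.
  i=1: a_1=5, p_1 = 5*4 + 1 = 21, q_1 = 5*1 + 0 = 5.
  i=2: a_2=4, p_2 = 4*21 + 4 = 88, q_2 = 4*5 + 1 = 21.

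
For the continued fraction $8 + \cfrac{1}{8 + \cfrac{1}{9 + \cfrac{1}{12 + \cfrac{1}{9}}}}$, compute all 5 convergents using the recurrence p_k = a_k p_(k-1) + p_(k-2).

Using the convergent recurrence p_i = a_i*p_{i-1} + p_{i-2}, q_i = a_i*q_{i-1} + q_{i-2} with p_{-2}=0, p_{-1}=1, q_{-2}=1, q_{-1}=0:
  i=0: a_0=8, p_0 = 8*1 + 0 = 8, q_0 = 8*0 + 1 = 1.
  i=1: a_1=8, p_1 = 8*8 + 1 = 65, q_1 = 8*1 + 0 = 8.
  i=2: a_2=9, p_2 = 9*65 + 8 = 593, q_2 = 9*8 + 1 = 73.
  i=3: a_3=12, p_3 = 12*593 + 65 = 7181, q_3 = 12*73 + 8 = 884.
  i=4: a_4=9, p_4 = 9*7181 + 593 = 65222, q_4 = 9*884 + 73 = 8029.

8/1, 65/8, 593/73, 7181/884, 65222/8029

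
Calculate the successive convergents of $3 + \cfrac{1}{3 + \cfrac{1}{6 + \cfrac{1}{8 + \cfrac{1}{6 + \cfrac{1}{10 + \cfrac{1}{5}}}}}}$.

3/1, 10/3, 63/19, 514/155, 3147/949, 31984/9645, 163067/49174

Using the convergent recurrence p_i = a_i*p_{i-1} + p_{i-2}, q_i = a_i*q_{i-1} + q_{i-2} with p_{-2}=0, p_{-1}=1, q_{-2}=1, q_{-1}=0:
  i=0: a_0=3, p_0 = 3*1 + 0 = 3, q_0 = 3*0 + 1 = 1.
  i=1: a_1=3, p_1 = 3*3 + 1 = 10, q_1 = 3*1 + 0 = 3.
  i=2: a_2=6, p_2 = 6*10 + 3 = 63, q_2 = 6*3 + 1 = 19.
  i=3: a_3=8, p_3 = 8*63 + 10 = 514, q_3 = 8*19 + 3 = 155.
  i=4: a_4=6, p_4 = 6*514 + 63 = 3147, q_4 = 6*155 + 19 = 949.
  i=5: a_5=10, p_5 = 10*3147 + 514 = 31984, q_5 = 10*949 + 155 = 9645.
  i=6: a_6=5, p_6 = 5*31984 + 3147 = 163067, q_6 = 5*9645 + 949 = 49174.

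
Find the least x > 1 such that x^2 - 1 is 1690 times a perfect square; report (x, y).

(x, y) = (27379, 666)

First expand sqrt(1690) as a continued fraction. With x_i = (sqrt(1690) + m_i)/d_i and (m_0, d_0) = (0, 1): a_0 = floor(sqrt(1690)) = 41, since 41^2 = 1681 <= 1690 < 1764 = 42^2.
Iterate m_{i+1} = d_i*a_i - m_i, d_{i+1} = (1690 - m_{i+1}^2)/d_i, a_{i+1} = floor((a_0 + m_{i+1})/d_{i+1}):
  m_1 = 1*41 - 0 = 41, d_1 = (1690 - 41^2)/1 = 9/1 = 9, a_1 = floor((41 + 41)/9) = 9.
  m_2 = 9*9 - 41 = 40, d_2 = (1690 - 40^2)/9 = 90/9 = 10, a_2 = floor((41 + 40)/10) = 8.
  m_3 = 10*8 - 40 = 40, d_3 = (1690 - 40^2)/10 = 90/10 = 9, a_3 = floor((41 + 40)/9) = 9.
  m_4 = 9*9 - 40 = 41, d_4 = (1690 - 41^2)/9 = 9/9 = 1, a_4 = floor((41 + 41)/1) = 82.
  m_5 = 1*82 - 41 = 41, d_5 = (1690 - 41^2)/1 = 9/1 = 9: (m_5, d_5) = (m_1, d_1) = (41, 9), so from here the quotients repeat a_1, ..., a_4; the period length is 4.
So sqrt(1690) = [41; (9, 8, 9, 82)] with period length k = 4.
k is even, so the fundamental solution of x^2 - 1690y^2 = 1 is (p_{k-1}, q_{k-1}) = (p_3, q_3); compute convergents through index 3.
Convergents (p_i = a_i*p_{i-1} + p_{i-2}, q_i = a_i*q_{i-1} + q_{i-2} with p_{-2}=0, p_{-1}=1, q_{-2}=1, q_{-1}=0):
  i=0: a_0=41, p_0 = 41*1 + 0 = 41, q_0 = 41*0 + 1 = 1.
  i=1: a_1=9, p_1 = 9*41 + 1 = 370, q_1 = 9*1 + 0 = 9.
  i=2: a_2=8, p_2 = 8*370 + 41 = 3001, q_2 = 8*9 + 1 = 73.
  i=3: a_3=9, p_3 = 9*3001 + 370 = 27379, q_3 = 9*73 + 9 = 666.
Check: 27379^2 - 1690*666^2 = 749609641 - 749609640 = 1, so (x, y) = (27379, 666) solves the equation, and by the theorem it is the least positive solution.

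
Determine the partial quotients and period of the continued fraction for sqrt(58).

[7; (1, 1, 1, 1, 1, 1, 14)]

Write x_i = (sqrt(58) + m_i)/d_i with (m_0, d_0) = (0, 1). a_0 = floor(sqrt(58)) = 7, since 7^2 = 49 <= 58 < 64 = 8^2.
Iterate m_{i+1} = d_i*a_i - m_i, d_{i+1} = (58 - m_{i+1}^2)/d_i, a_{i+1} = floor((a_0 + m_{i+1})/d_{i+1}):
  m_1 = 1*7 - 0 = 7, d_1 = (58 - 7^2)/1 = 9/1 = 9, a_1 = floor((7 + 7)/9) = 1.
  m_2 = 9*1 - 7 = 2, d_2 = (58 - 2^2)/9 = 54/9 = 6, a_2 = floor((7 + 2)/6) = 1.
  m_3 = 6*1 - 2 = 4, d_3 = (58 - 4^2)/6 = 42/6 = 7, a_3 = floor((7 + 4)/7) = 1.
  m_4 = 7*1 - 4 = 3, d_4 = (58 - 3^2)/7 = 49/7 = 7, a_4 = floor((7 + 3)/7) = 1.
  m_5 = 7*1 - 3 = 4, d_5 = (58 - 4^2)/7 = 42/7 = 6, a_5 = floor((7 + 4)/6) = 1.
  m_6 = 6*1 - 4 = 2, d_6 = (58 - 2^2)/6 = 54/6 = 9, a_6 = floor((7 + 2)/9) = 1.
  m_7 = 9*1 - 2 = 7, d_7 = (58 - 7^2)/9 = 9/9 = 1, a_7 = floor((7 + 7)/1) = 14.
  m_8 = 1*14 - 7 = 7, d_8 = (58 - 7^2)/1 = 9/1 = 9: (m_8, d_8) = (m_1, d_1) = (7, 9), so from here the quotients repeat a_1, ..., a_7; the period length is 7.
Hence the expansion of sqrt(58) is a_0 = 7 followed by the repeating block 1, 1, 1, 1, 1, 1, 14 (period 7).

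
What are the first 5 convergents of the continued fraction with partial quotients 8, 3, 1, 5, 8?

Using the convergent recurrence p_i = a_i*p_{i-1} + p_{i-2}, q_i = a_i*q_{i-1} + q_{i-2} with p_{-2}=0, p_{-1}=1, q_{-2}=1, q_{-1}=0:
  i=0: a_0=8, p_0 = 8*1 + 0 = 8, q_0 = 8*0 + 1 = 1.
  i=1: a_1=3, p_1 = 3*8 + 1 = 25, q_1 = 3*1 + 0 = 3.
  i=2: a_2=1, p_2 = 1*25 + 8 = 33, q_2 = 1*3 + 1 = 4.
  i=3: a_3=5, p_3 = 5*33 + 25 = 190, q_3 = 5*4 + 3 = 23.
  i=4: a_4=8, p_4 = 8*190 + 33 = 1553, q_4 = 8*23 + 4 = 188.

8/1, 25/3, 33/4, 190/23, 1553/188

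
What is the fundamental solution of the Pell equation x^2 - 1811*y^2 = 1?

First expand sqrt(1811) as a continued fraction. With x_i = (sqrt(1811) + m_i)/d_i and (m_0, d_0) = (0, 1): a_0 = floor(sqrt(1811)) = 42, since 42^2 = 1764 <= 1811 < 1849 = 43^2.
Iterate m_{i+1} = d_i*a_i - m_i, d_{i+1} = (1811 - m_{i+1}^2)/d_i, a_{i+1} = floor((a_0 + m_{i+1})/d_{i+1}):
  m_1 = 1*42 - 0 = 42, d_1 = (1811 - 42^2)/1 = 47/1 = 47, a_1 = floor((42 + 42)/47) = 1.
  m_2 = 47*1 - 42 = 5, d_2 = (1811 - 5^2)/47 = 1786/47 = 38, a_2 = floor((42 + 5)/38) = 1.
  m_3 = 38*1 - 5 = 33, d_3 = (1811 - 33^2)/38 = 722/38 = 19, a_3 = floor((42 + 33)/19) = 3.
  m_4 = 19*3 - 33 = 24, d_4 = (1811 - 24^2)/19 = 1235/19 = 65, a_4 = floor((42 + 24)/65) = 1.
  m_5 = 65*1 - 24 = 41, d_5 = (1811 - 41^2)/65 = 130/65 = 2, a_5 = floor((42 + 41)/2) = 41.
  m_6 = 2*41 - 41 = 41, d_6 = (1811 - 41^2)/2 = 130/2 = 65, a_6 = floor((42 + 41)/65) = 1.
  m_7 = 65*1 - 41 = 24, d_7 = (1811 - 24^2)/65 = 1235/65 = 19, a_7 = floor((42 + 24)/19) = 3.
  m_8 = 19*3 - 24 = 33, d_8 = (1811 - 33^2)/19 = 722/19 = 38, a_8 = floor((42 + 33)/38) = 1.
  m_9 = 38*1 - 33 = 5, d_9 = (1811 - 5^2)/38 = 1786/38 = 47, a_9 = floor((42 + 5)/47) = 1.
  m_10 = 47*1 - 5 = 42, d_10 = (1811 - 42^2)/47 = 47/47 = 1, a_10 = floor((42 + 42)/1) = 84.
  m_11 = 1*84 - 42 = 42, d_11 = (1811 - 42^2)/1 = 47/1 = 47: (m_11, d_11) = (m_1, d_1) = (42, 47), so from here the quotients repeat a_1, ..., a_10; the period length is 10.
So sqrt(1811) = [42; (1, 1, 3, 1, 41, 1, 3, 1, 1, 84)] with period length k = 10.
k is even, so the fundamental solution of x^2 - 1811y^2 = 1 is (p_{k-1}, q_{k-1}) = (p_9, q_9); compute convergents through index 9.
Convergents (p_i = a_i*p_{i-1} + p_{i-2}, q_i = a_i*q_{i-1} + q_{i-2} with p_{-2}=0, p_{-1}=1, q_{-2}=1, q_{-1}=0):
  i=0: a_0=42, p_0 = 42*1 + 0 = 42, q_0 = 42*0 + 1 = 1.
  i=1: a_1=1, p_1 = 1*42 + 1 = 43, q_1 = 1*1 + 0 = 1.
  i=2: a_2=1, p_2 = 1*43 + 42 = 85, q_2 = 1*1 + 1 = 2.
  i=3: a_3=3, p_3 = 3*85 + 43 = 298, q_3 = 3*2 + 1 = 7.
  i=4: a_4=1, p_4 = 1*298 + 85 = 383, q_4 = 1*7 + 2 = 9.
  i=5: a_5=41, p_5 = 41*383 + 298 = 16001, q_5 = 41*9 + 7 = 376.
  i=6: a_6=1, p_6 = 1*16001 + 383 = 16384, q_6 = 1*376 + 9 = 385.
  i=7: a_7=3, p_7 = 3*16384 + 16001 = 65153, q_7 = 3*385 + 376 = 1531.
  i=8: a_8=1, p_8 = 1*65153 + 16384 = 81537, q_8 = 1*1531 + 385 = 1916.
  i=9: a_9=1, p_9 = 1*81537 + 65153 = 146690, q_9 = 1*1916 + 1531 = 3447.
Check: 146690^2 - 1811*3447^2 = 21517956100 - 21517956099 = 1, so (x, y) = (146690, 3447) solves the equation, and by the theorem it is the least positive solution.

(x, y) = (146690, 3447)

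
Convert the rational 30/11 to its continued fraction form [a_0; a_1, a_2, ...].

[2; 1, 2, 1, 2]

Run the Euclidean algorithm on 30 and 11; the successive quotients are the partial quotients a_0, a_1, ... (each step inverts the fractional part left over by the previous one):
  30 = 2*11 + 8, so a_0 = 2.
  11 = 1*8 + 3, so a_1 = 1.
  8 = 2*3 + 2, so a_2 = 2.
  3 = 1*2 + 1, so a_3 = 1.
  2 = 2*1 + 0, so a_4 = 2.
The remainder reaches 0 after 5 divisions, so the expansion has 5 partial quotients, read off in order.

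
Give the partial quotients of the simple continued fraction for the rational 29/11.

[2; 1, 1, 1, 3]

Run the Euclidean algorithm on 29 and 11; the successive quotients are the partial quotients a_0, a_1, ... (each step inverts the fractional part left over by the previous one):
  29 = 2*11 + 7, so a_0 = 2.
  11 = 1*7 + 4, so a_1 = 1.
  7 = 1*4 + 3, so a_2 = 1.
  4 = 1*3 + 1, so a_3 = 1.
  3 = 3*1 + 0, so a_4 = 3.
The remainder reaches 0 after 5 divisions, so the expansion has 5 partial quotients, read off in order.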